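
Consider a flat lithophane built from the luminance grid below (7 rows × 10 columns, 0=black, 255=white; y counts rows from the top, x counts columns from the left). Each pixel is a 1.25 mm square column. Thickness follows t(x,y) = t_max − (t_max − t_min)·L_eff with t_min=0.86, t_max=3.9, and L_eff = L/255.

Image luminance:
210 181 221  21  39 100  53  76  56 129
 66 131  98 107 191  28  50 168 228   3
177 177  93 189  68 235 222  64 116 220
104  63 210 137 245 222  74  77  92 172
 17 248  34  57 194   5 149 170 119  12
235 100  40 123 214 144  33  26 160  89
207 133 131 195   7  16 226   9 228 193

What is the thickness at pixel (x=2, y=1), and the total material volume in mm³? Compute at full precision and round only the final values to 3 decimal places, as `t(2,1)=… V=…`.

t(2,1)=2.732 V=265.863

span = t_max - t_min = 3.9 - 0.86 = 3.040
L(2,1) = 98, L_eff = 98/255 = 0.384314
t(2,1) = 3.9 - 3.040·0.384314 = 2.732
Σt over all 7·10 pixels = 1084723/6375 ≈ 170.1526275
V = pitch²·Σt = 1.25²·1084723/6375 = 265.863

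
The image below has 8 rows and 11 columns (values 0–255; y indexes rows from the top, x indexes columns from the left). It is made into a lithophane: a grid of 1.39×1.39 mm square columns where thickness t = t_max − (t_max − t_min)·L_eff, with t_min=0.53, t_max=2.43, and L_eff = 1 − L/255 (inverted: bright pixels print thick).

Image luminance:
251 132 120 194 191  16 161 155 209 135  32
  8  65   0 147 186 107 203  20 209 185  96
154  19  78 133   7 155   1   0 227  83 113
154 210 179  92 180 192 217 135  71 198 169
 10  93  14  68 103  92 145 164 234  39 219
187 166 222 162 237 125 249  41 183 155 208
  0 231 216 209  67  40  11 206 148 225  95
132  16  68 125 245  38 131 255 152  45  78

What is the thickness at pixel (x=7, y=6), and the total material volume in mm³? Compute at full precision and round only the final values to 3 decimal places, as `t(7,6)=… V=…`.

t(7,6)=2.065 V=254.775

span = t_max - t_min = 2.43 - 0.53 = 1.900
L(7,6) = 206, L_eff = 1 - 206/255 = 0.192157 (inverted)
t(7,6) = 2.43 - 1.900·0.192157 = 2.065
Σt over all 8·11 pixels = 168127/1275 ≈ 131.8643137
V = pitch²·Σt = 1.39²·168127/1275 = 254.775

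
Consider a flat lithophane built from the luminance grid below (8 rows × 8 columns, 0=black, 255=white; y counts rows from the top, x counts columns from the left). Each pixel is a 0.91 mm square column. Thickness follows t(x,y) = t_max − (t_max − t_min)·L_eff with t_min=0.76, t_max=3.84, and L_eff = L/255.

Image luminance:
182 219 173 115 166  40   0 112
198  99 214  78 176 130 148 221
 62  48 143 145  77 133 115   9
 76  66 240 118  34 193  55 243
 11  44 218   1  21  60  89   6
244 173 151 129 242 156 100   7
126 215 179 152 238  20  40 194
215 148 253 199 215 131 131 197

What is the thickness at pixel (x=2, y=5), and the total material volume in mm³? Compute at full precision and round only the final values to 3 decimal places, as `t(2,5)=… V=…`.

t(2,5)=2.016 V=120.166

span = t_max - t_min = 3.84 - 0.76 = 3.080
L(2,5) = 151, L_eff = 151/255 = 0.592157
t(2,5) = 3.84 - 3.080·0.592157 = 2.016
Σt over all 8·8 pixels = 925079/6375 ≈ 145.1104314
V = pitch²·Σt = 0.91²·925079/6375 = 120.166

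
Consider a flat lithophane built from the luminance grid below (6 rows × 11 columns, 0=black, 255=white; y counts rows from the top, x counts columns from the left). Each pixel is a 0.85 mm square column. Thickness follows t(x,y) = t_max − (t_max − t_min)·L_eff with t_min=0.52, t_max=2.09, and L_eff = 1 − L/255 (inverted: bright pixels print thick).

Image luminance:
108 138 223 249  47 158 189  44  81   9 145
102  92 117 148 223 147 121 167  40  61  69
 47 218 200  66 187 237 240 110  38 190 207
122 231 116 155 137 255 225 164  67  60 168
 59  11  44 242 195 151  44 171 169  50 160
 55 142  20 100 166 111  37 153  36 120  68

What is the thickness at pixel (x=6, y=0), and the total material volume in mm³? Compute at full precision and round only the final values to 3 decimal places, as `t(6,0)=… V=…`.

t(6,0)=1.684 V=62.260

span = t_max - t_min = 2.09 - 0.52 = 1.570
L(6,0) = 189, L_eff = 1 - 189/255 = 0.258824 (inverted)
t(6,0) = 2.09 - 1.570·0.258824 = 1.684
Σt over all 6·11 pixels = 1098707/12750 ≈ 86.1730980
V = pitch²·Σt = 0.85²·1098707/12750 = 62.260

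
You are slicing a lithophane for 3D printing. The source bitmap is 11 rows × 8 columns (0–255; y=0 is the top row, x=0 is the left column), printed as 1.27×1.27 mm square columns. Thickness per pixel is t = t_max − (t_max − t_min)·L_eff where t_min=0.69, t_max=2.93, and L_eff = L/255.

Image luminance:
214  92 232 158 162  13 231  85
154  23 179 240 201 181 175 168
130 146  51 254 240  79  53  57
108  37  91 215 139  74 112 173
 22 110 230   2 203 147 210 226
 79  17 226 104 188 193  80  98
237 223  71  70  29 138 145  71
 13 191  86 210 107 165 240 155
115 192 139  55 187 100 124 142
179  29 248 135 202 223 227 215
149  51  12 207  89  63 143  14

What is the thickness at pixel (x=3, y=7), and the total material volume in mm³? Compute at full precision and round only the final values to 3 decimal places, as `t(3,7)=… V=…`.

t(3,7)=1.085 V=245.951

span = t_max - t_min = 2.93 - 0.69 = 2.240
L(3,7) = 210, L_eff = 210/255 = 0.823529
t(3,7) = 2.93 - 2.240·0.823529 = 1.085
Σt over all 11·8 pixels = 972122/6375 ≈ 152.4897255
V = pitch²·Σt = 1.27²·972122/6375 = 245.951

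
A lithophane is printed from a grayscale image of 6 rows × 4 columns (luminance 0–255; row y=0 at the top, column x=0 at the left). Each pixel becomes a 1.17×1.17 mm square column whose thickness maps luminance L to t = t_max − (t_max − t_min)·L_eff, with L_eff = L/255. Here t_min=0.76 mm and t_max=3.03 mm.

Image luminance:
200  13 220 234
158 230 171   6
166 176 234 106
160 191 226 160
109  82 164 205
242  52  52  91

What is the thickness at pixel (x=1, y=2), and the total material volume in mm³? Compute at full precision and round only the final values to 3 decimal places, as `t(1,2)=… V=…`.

t(1,2)=1.463 V=55.092

span = t_max - t_min = 3.03 - 0.76 = 2.270
L(1,2) = 176, L_eff = 176/255 = 0.690196
t(1,2) = 3.03 - 2.270·0.690196 = 1.463
Σt over all 6·4 pixels = 85522/2125 ≈ 40.2456471
V = pitch²·Σt = 1.17²·85522/2125 = 55.092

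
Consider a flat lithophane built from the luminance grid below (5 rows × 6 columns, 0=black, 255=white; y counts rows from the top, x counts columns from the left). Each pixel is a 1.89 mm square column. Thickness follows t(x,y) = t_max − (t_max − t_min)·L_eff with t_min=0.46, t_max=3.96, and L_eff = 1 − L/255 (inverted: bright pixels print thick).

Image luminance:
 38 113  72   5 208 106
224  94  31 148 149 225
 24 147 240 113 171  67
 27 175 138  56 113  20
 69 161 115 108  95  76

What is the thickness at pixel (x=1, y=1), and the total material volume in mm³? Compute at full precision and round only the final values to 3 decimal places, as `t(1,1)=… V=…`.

span = t_max - t_min = 3.96 - 0.46 = 3.500
L(1,1) = 94, L_eff = 1 - 94/255 = 0.631373 (inverted)
t(1,1) = 3.96 - 3.500·0.631373 = 1.750
Σt over all 5·6 pixels = 15167/255 ≈ 59.4784314
V = pitch²·Σt = 1.89²·15167/255 = 212.463

t(1,1)=1.750 V=212.463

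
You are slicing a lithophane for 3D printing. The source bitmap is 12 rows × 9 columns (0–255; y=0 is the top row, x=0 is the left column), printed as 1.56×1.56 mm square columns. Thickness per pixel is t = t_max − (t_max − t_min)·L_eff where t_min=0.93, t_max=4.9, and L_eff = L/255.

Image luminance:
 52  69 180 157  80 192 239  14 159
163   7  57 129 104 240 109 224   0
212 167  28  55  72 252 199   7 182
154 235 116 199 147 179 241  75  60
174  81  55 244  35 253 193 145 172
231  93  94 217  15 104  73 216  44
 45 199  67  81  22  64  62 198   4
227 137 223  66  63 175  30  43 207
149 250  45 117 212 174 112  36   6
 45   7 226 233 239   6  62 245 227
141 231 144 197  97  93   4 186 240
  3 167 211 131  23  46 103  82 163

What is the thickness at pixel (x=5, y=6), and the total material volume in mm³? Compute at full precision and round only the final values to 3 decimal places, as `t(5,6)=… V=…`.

span = t_max - t_min = 4.9 - 0.93 = 3.970
L(5,6) = 64, L_eff = 64/255 = 0.250980
t(5,6) = 4.9 - 3.970·0.250980 = 3.904
Σt over all 12·9 pixels = 401594/1275 ≈ 314.9756863
V = pitch²·Σt = 1.56²·401594/1275 = 766.525

t(5,6)=3.904 V=766.525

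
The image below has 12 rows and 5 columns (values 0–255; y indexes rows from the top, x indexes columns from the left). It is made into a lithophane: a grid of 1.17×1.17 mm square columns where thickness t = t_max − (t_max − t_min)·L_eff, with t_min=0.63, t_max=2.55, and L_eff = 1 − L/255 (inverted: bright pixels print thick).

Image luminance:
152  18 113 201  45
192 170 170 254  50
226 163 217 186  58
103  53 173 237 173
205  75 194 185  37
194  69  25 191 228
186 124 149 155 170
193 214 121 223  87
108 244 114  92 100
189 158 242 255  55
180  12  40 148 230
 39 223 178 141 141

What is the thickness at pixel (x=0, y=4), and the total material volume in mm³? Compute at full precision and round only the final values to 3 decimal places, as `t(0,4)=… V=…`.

t(0,4)=2.174 V=143.147

span = t_max - t_min = 2.55 - 0.63 = 1.920
L(0,4) = 205, L_eff = 1 - 205/255 = 0.196078 (inverted)
t(0,4) = 2.55 - 1.920·0.196078 = 2.174
Σt over all 12·5 pixels = 222213/2125 ≈ 104.5708235
V = pitch²·Σt = 1.17²·222213/2125 = 143.147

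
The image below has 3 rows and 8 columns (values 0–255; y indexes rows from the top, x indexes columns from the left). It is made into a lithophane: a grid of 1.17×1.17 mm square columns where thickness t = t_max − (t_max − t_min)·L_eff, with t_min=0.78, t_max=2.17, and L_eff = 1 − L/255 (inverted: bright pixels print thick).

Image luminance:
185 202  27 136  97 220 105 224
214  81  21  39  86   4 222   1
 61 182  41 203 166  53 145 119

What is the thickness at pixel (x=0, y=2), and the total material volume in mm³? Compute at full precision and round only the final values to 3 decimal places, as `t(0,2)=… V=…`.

span = t_max - t_min = 2.17 - 0.78 = 1.390
L(0,2) = 61, L_eff = 1 - 61/255 = 0.760784 (inverted)
t(0,2) = 2.17 - 1.390·0.760784 = 1.113
Σt over all 3·8 pixels = 435643/12750 ≈ 34.1680784
V = pitch²·Σt = 1.17²·435643/12750 = 46.773

t(0,2)=1.113 V=46.773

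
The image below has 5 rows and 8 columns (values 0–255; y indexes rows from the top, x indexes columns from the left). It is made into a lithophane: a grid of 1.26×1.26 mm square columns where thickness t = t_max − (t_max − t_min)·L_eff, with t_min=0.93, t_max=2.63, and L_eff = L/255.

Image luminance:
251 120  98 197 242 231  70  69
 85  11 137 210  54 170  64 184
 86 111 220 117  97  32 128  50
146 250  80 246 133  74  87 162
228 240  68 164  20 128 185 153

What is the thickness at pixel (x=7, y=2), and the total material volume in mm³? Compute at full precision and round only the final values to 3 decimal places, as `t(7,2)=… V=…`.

t(7,2)=2.297 V=109.883

span = t_max - t_min = 2.63 - 0.93 = 1.700
L(7,2) = 50, L_eff = 50/255 = 0.196078
t(7,2) = 2.63 - 1.700·0.196078 = 2.297
Σt over all 5·8 pixels = 5191/75 ≈ 69.2133333
V = pitch²·Σt = 1.26²·5191/75 = 109.883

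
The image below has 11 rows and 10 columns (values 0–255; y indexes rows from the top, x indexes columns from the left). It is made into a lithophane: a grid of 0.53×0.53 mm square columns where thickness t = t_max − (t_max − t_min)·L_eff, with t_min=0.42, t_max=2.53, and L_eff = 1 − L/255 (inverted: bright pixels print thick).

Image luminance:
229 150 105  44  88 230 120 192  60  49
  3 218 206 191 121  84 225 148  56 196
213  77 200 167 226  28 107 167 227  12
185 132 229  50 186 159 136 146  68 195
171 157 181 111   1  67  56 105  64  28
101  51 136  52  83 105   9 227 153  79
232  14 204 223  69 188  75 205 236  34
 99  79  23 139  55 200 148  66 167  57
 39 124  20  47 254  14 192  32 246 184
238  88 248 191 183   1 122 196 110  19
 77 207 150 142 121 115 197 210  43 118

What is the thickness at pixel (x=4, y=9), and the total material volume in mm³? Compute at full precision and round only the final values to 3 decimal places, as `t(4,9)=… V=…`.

span = t_max - t_min = 2.53 - 0.42 = 2.110
L(4,9) = 183, L_eff = 1 - 183/255 = 0.282353 (inverted)
t(4,9) = 2.53 - 2.110·0.282353 = 1.934
Σt over all 11·10 pixels = 4132733/25500 ≈ 162.0679608
V = pitch²·Σt = 0.53²·4132733/25500 = 45.525

t(4,9)=1.934 V=45.525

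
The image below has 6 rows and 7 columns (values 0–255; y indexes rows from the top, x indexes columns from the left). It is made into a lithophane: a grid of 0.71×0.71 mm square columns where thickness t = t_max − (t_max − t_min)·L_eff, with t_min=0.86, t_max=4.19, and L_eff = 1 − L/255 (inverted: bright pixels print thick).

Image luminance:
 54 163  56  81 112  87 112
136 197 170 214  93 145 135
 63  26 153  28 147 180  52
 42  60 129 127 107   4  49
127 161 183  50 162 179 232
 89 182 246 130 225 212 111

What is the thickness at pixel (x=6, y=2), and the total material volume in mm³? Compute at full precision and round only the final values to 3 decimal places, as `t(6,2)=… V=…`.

t(6,2)=1.539 V=52.512

span = t_max - t_min = 4.19 - 0.86 = 3.330
L(6,2) = 52, L_eff = 1 - 52/255 = 0.796078 (inverted)
t(6,2) = 4.19 - 3.330·0.796078 = 1.539
Σt over all 6·7 pixels = 885441/8500 ≈ 104.1695294
V = pitch²·Σt = 0.71²·885441/8500 = 52.512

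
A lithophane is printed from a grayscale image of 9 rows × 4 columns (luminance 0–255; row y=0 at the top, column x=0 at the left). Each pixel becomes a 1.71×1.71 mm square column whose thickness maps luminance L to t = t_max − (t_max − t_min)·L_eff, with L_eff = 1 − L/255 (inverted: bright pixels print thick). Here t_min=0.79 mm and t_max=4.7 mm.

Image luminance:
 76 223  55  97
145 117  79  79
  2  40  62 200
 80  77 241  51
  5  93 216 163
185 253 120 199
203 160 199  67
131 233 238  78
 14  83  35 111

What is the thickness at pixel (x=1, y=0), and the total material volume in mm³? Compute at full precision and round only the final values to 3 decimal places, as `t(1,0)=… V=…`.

t(1,0)=4.209 V=280.889

span = t_max - t_min = 4.7 - 0.79 = 3.910
L(1,0) = 223, L_eff = 1 - 223/255 = 0.125490 (inverted)
t(1,0) = 4.7 - 3.910·0.125490 = 4.209
Σt over all 9·4 pixels = 96.06
V = pitch²·Σt = 1.71²·96.06 = 280.889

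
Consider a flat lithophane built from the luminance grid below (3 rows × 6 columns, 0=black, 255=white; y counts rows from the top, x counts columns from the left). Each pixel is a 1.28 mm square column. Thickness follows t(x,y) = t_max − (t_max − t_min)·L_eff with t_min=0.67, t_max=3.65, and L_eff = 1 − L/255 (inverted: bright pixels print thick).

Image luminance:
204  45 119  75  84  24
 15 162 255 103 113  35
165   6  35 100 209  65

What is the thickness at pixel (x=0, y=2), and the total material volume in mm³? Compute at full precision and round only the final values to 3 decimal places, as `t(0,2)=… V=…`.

t(0,2)=2.598 V=54.491

span = t_max - t_min = 3.65 - 0.67 = 2.980
L(0,2) = 165, L_eff = 1 - 165/255 = 0.352941 (inverted)
t(0,2) = 3.65 - 2.980·0.352941 = 2.598
Σt over all 3·6 pixels = 424051/12750 ≈ 33.2589020
V = pitch²·Σt = 1.28²·424051/12750 = 54.491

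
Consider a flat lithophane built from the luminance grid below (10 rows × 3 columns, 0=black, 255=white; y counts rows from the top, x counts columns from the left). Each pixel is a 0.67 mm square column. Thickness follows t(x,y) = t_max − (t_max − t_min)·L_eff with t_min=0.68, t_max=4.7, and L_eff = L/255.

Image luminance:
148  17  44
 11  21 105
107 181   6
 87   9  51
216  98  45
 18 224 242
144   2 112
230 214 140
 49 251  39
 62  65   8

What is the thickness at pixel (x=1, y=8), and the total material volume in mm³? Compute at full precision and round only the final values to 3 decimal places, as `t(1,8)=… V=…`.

t(1,8)=0.743 V=42.447

span = t_max - t_min = 4.7 - 0.68 = 4.020
L(1,8) = 251, L_eff = 251/255 = 0.984314
t(1,8) = 4.7 - 4.020·0.984314 = 0.743
Σt over all 10·3 pixels = 200934/2125 ≈ 94.5571765
V = pitch²·Σt = 0.67²·200934/2125 = 42.447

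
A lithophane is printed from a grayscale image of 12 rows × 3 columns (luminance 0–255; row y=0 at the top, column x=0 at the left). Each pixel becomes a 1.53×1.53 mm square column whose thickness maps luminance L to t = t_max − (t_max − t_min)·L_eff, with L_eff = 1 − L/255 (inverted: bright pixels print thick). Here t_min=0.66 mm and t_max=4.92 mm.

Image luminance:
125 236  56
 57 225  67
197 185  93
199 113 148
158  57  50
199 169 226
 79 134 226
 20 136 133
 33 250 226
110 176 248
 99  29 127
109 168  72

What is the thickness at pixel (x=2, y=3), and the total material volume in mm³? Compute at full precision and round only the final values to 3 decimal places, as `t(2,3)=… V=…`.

t(2,3)=3.132 V=248.612

span = t_max - t_min = 4.92 - 0.66 = 4.260
L(2,3) = 148, L_eff = 1 - 148/255 = 0.419608 (inverted)
t(2,3) = 4.92 - 4.260·0.419608 = 3.132
Σt over all 12·3 pixels = 90273/850 ≈ 106.2035294
V = pitch²·Σt = 1.53²·90273/850 = 248.612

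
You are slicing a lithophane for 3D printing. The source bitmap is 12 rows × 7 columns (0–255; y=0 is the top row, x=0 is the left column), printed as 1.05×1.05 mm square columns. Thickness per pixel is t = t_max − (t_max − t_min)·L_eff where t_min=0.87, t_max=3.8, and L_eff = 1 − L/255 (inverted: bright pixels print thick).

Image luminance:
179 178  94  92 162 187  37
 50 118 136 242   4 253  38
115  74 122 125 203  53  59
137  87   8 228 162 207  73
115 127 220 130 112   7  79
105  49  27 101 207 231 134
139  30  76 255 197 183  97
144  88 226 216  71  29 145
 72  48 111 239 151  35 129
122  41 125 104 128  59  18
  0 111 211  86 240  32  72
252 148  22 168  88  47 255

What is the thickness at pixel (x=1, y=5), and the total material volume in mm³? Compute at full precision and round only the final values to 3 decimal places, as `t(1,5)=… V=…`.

t(1,5)=1.433 V=208.226

span = t_max - t_min = 3.8 - 0.87 = 2.930
L(1,5) = 49, L_eff = 1 - 49/255 = 0.807843 (inverted)
t(1,5) = 3.8 - 2.930·0.807843 = 1.433
Σt over all 12·7 pixels = 1605367/8500 ≈ 188.8667059
V = pitch²·Σt = 1.05²·1605367/8500 = 208.226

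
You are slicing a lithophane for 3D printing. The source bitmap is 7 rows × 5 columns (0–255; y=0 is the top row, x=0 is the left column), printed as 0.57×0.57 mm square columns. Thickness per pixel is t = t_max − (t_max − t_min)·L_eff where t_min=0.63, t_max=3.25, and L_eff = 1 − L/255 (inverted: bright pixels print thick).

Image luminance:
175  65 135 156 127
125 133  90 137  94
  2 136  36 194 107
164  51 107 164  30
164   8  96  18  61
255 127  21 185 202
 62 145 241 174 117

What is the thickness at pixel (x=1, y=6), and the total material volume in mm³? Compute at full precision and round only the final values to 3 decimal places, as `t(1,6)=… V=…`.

span = t_max - t_min = 3.25 - 0.63 = 2.620
L(1,6) = 145, L_eff = 1 - 145/255 = 0.431373 (inverted)
t(1,6) = 3.25 - 2.620·0.431373 = 2.120
Σt over all 7·5 pixels = 545841/8500 ≈ 64.2165882
V = pitch²·Σt = 0.57²·545841/8500 = 20.864

t(1,6)=2.120 V=20.864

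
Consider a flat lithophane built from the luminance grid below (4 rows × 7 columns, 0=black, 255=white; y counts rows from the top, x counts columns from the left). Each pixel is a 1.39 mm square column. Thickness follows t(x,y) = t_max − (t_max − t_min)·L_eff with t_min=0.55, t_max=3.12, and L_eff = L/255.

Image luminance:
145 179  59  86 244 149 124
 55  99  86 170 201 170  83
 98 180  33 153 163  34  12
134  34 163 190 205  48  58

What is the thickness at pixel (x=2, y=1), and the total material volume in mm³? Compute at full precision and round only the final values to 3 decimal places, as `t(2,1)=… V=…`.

span = t_max - t_min = 3.12 - 0.55 = 2.570
L(2,1) = 86, L_eff = 86/255 = 0.337255
t(2,1) = 3.12 - 2.570·0.337255 = 2.253
Σt over all 4·7 pixels = 273089/5100 ≈ 53.5468627
V = pitch²·Σt = 1.39²·273089/5100 = 103.458

t(2,1)=2.253 V=103.458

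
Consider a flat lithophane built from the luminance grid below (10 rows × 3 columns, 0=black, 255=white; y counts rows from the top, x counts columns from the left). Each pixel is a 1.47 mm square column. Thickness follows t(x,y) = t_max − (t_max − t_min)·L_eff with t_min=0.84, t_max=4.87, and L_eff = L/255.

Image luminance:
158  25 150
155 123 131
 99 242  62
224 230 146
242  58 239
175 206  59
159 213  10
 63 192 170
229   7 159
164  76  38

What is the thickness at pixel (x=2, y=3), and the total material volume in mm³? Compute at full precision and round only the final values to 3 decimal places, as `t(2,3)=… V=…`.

span = t_max - t_min = 4.87 - 0.84 = 4.030
L(2,3) = 146, L_eff = 146/255 = 0.572549
t(2,3) = 4.87 - 4.030·0.572549 = 2.563
Σt over all 10·3 pixels = 1015669/12750 ≈ 79.6603137
V = pitch²·Σt = 1.47²·1015669/12750 = 172.138

t(2,3)=2.563 V=172.138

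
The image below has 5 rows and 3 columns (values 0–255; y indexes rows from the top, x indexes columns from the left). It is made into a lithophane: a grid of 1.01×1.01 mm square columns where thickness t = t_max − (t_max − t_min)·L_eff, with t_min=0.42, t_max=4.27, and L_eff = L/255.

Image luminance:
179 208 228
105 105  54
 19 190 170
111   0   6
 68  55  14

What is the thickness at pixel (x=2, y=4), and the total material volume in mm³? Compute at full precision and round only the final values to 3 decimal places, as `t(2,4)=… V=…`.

t(2,4)=4.059 V=42.050

span = t_max - t_min = 4.27 - 0.42 = 3.850
L(2,4) = 14, L_eff = 14/255 = 0.054902
t(2,4) = 4.27 - 3.850·0.054902 = 4.059
Σt over all 5·3 pixels = 70077/1700 ≈ 41.2217647
V = pitch²·Σt = 1.01²·70077/1700 = 42.050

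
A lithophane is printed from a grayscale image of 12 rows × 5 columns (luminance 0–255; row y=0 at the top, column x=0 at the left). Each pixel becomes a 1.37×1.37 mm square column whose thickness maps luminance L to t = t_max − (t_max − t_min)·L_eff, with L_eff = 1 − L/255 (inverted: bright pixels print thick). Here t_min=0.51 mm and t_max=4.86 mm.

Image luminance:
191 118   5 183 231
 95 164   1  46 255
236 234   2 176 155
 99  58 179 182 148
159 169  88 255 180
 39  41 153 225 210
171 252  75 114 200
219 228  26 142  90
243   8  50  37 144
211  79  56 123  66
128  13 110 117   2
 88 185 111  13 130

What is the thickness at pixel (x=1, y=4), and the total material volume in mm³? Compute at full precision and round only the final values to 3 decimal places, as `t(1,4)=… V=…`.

t(1,4)=3.393 V=304.226

span = t_max - t_min = 4.86 - 0.51 = 4.350
L(1,4) = 169, L_eff = 1 - 169/255 = 0.337255 (inverted)
t(1,4) = 4.86 - 4.350·0.337255 = 3.393
Σt over all 12·5 pixels = 68888/425 ≈ 162.0894118
V = pitch²·Σt = 1.37²·68888/425 = 304.226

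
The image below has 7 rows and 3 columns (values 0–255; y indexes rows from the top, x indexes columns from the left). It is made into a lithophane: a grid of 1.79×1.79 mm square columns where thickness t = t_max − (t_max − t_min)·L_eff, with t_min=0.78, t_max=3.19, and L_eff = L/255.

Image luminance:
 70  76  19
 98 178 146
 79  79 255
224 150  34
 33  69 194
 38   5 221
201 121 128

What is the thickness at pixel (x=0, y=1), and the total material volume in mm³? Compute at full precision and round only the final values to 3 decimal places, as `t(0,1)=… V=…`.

t(0,1)=2.264 V=141.421

span = t_max - t_min = 3.19 - 0.78 = 2.410
L(0,1) = 98, L_eff = 98/255 = 0.384314
t(0,1) = 3.19 - 2.410·0.384314 = 2.264
Σt over all 7·3 pixels = 375169/8500 ≈ 44.1375294
V = pitch²·Σt = 1.79²·375169/8500 = 141.421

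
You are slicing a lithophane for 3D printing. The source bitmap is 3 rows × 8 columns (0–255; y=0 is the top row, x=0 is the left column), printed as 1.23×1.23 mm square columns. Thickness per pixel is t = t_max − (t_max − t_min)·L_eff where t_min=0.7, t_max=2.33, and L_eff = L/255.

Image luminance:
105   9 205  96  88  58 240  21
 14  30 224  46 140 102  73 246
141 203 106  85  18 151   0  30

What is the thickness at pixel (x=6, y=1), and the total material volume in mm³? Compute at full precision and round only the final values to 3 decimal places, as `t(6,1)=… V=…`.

t(6,1)=1.863 V=61.092

span = t_max - t_min = 2.33 - 0.7 = 1.630
L(6,1) = 73, L_eff = 73/255 = 0.286275
t(6,1) = 2.33 - 1.630·0.286275 = 1.863
Σt over all 3·8 pixels = 60571/1500 ≈ 40.3806667
V = pitch²·Σt = 1.23²·60571/1500 = 61.092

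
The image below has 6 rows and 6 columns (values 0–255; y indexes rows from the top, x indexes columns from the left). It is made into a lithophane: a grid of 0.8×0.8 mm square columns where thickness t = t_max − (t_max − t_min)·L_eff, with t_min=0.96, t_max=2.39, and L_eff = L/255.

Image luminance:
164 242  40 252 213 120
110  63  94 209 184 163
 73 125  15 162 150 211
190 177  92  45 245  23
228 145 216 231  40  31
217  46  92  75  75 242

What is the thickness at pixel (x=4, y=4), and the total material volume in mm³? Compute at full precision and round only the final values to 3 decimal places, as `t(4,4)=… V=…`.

t(4,4)=2.166 V=37.121

span = t_max - t_min = 2.39 - 0.96 = 1.430
L(4,4) = 40, L_eff = 40/255 = 0.156863
t(4,4) = 2.39 - 1.430·0.156863 = 2.166
Σt over all 6·6 pixels = 73951/1275 ≈ 58.0007843
V = pitch²·Σt = 0.8²·73951/1275 = 37.121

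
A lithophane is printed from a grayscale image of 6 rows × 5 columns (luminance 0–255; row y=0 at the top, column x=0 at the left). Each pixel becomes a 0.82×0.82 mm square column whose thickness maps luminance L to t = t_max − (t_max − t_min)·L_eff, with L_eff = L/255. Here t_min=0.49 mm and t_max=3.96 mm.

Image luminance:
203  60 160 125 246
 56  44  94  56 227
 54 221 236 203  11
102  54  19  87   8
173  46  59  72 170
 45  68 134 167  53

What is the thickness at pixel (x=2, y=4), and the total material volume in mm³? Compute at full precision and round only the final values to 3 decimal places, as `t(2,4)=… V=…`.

span = t_max - t_min = 3.96 - 0.49 = 3.470
L(2,4) = 59, L_eff = 59/255 = 0.231373
t(2,4) = 3.96 - 3.470·0.231373 = 3.157
Σt over all 6·5 pixels = 1900609/25500 ≈ 74.5336863
V = pitch²·Σt = 0.82²·1900609/25500 = 50.116

t(2,4)=3.157 V=50.116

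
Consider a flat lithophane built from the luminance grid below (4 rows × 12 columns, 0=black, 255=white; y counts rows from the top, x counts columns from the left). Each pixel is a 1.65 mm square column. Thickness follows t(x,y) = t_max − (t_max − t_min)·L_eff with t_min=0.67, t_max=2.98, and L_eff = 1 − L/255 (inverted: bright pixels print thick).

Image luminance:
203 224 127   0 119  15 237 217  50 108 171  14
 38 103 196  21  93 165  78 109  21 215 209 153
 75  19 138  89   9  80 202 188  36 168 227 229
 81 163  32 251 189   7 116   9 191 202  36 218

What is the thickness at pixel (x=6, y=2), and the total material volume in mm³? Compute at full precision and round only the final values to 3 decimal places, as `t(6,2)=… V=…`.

t(6,2)=2.500 V=231.610

span = t_max - t_min = 2.98 - 0.67 = 2.310
L(6,2) = 202, L_eff = 1 - 202/255 = 0.207843 (inverted)
t(6,2) = 2.98 - 2.310·0.207843 = 2.500
Σt over all 4·12 pixels = 723117/8500 ≈ 85.0725882
V = pitch²·Σt = 1.65²·723117/8500 = 231.610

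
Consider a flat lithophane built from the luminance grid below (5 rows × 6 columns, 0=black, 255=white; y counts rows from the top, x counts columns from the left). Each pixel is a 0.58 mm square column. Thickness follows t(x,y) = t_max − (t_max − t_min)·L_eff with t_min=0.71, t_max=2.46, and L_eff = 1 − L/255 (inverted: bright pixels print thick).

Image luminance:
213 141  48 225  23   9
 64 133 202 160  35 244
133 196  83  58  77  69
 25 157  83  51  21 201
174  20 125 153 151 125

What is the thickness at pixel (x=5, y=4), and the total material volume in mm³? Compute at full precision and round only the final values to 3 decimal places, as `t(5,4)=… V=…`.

span = t_max - t_min = 2.46 - 0.71 = 1.750
L(5,4) = 125, L_eff = 1 - 125/255 = 0.509804 (inverted)
t(5,4) = 2.46 - 1.750·0.509804 = 1.568
Σt over all 5·6 pixels = 15173/340 ≈ 44.6264706
V = pitch²·Σt = 0.58²·15173/340 = 15.012

t(5,4)=1.568 V=15.012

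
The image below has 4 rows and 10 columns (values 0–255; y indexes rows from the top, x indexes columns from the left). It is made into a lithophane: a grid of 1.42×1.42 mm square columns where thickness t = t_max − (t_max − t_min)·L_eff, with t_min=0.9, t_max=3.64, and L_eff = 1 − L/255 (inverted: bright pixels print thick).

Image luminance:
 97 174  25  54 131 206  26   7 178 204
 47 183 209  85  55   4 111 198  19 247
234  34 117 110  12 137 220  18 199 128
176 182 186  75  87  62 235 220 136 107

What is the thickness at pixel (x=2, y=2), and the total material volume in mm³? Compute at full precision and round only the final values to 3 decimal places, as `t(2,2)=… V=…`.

span = t_max - t_min = 3.64 - 0.9 = 2.740
L(2,2) = 117, L_eff = 1 - 117/255 = 0.541176 (inverted)
t(2,2) = 3.64 - 2.740·0.541176 = 2.157
Σt over all 4·10 pixels = 75673/850 ≈ 89.0270588
V = pitch²·Σt = 1.42²·75673/850 = 179.514

t(2,2)=2.157 V=179.514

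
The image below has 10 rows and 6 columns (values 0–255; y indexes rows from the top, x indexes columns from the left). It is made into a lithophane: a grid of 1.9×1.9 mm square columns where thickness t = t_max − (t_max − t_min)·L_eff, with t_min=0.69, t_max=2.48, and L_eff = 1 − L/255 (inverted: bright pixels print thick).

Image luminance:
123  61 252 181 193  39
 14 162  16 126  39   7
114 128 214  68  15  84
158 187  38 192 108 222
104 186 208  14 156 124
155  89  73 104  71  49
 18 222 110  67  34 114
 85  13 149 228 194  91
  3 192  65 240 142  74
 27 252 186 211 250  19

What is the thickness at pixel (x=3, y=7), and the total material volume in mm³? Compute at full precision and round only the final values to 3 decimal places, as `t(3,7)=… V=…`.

t(3,7)=2.290 V=328.360

span = t_max - t_min = 2.48 - 0.69 = 1.790
L(3,7) = 228, L_eff = 1 - 228/255 = 0.105882 (inverted)
t(3,7) = 2.48 - 1.790·0.105882 = 2.290
Σt over all 10·6 pixels = 115972/1275 ≈ 90.9584314
V = pitch²·Σt = 1.9²·115972/1275 = 328.360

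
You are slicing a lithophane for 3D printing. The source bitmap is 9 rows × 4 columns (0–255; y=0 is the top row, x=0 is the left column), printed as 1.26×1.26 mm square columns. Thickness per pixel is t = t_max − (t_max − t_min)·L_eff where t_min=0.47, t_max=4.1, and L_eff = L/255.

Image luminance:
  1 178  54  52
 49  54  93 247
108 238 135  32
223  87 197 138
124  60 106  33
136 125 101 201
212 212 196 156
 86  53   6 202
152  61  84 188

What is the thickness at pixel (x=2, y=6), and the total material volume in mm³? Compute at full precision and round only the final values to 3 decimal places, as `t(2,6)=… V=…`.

span = t_max - t_min = 4.1 - 0.47 = 3.630
L(2,6) = 196, L_eff = 196/255 = 0.768627
t(2,6) = 4.1 - 3.630·0.768627 = 1.310
Σt over all 9·4 pixels = 36231/425 ≈ 85.2494118
V = pitch²·Σt = 1.26²·36231/425 = 135.342

t(2,6)=1.310 V=135.342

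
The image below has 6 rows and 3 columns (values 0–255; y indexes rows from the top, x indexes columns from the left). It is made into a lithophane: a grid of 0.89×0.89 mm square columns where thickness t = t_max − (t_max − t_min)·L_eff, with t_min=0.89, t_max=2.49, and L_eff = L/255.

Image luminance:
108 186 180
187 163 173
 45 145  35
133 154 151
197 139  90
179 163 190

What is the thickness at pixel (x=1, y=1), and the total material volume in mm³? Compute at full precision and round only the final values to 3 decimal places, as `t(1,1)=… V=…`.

span = t_max - t_min = 2.49 - 0.89 = 1.600
L(1,1) = 163, L_eff = 163/255 = 0.639216
t(1,1) = 2.49 - 1.600·0.639216 = 1.467
Σt over all 6·3 pixels = 4259/150 ≈ 28.3933333
V = pitch²·Σt = 0.89²·4259/150 = 22.490

t(1,1)=1.467 V=22.490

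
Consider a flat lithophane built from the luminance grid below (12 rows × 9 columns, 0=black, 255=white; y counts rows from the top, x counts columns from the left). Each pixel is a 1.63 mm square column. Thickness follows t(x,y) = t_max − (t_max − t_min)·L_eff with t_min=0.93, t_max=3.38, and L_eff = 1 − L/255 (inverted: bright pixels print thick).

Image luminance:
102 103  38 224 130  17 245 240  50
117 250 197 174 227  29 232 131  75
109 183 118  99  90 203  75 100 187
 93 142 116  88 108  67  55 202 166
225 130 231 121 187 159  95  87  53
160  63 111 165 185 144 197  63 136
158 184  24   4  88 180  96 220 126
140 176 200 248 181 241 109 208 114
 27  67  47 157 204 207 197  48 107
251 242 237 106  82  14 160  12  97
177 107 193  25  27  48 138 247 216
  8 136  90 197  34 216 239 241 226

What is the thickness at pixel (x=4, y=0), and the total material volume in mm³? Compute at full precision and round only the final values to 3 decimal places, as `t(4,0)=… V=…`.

span = t_max - t_min = 3.38 - 0.93 = 2.450
L(4,0) = 130, L_eff = 1 - 130/255 = 0.490196 (inverted)
t(4,0) = 3.38 - 2.450·0.490196 = 2.179
Σt over all 12·9 pixels = 619163/2550 ≈ 242.8090196
V = pitch²·Σt = 1.63²·619163/2550 = 645.119

t(4,0)=2.179 V=645.119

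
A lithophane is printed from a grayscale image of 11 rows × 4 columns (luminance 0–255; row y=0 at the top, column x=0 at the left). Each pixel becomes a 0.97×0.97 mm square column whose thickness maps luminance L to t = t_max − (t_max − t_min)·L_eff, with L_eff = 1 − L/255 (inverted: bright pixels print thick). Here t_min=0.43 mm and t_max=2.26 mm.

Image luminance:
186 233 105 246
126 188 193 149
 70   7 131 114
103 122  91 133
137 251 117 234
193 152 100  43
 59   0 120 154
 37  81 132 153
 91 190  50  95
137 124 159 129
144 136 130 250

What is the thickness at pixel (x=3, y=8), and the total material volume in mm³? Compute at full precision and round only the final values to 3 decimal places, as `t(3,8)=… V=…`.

span = t_max - t_min = 2.26 - 0.43 = 1.830
L(3,8) = 95, L_eff = 1 - 95/255 = 0.627451 (inverted)
t(3,8) = 2.26 - 1.830·0.627451 = 1.112
Σt over all 11·4 pixels = 102863/1700 ≈ 60.5076471
V = pitch²·Σt = 0.97²·102863/1700 = 56.932

t(3,8)=1.112 V=56.932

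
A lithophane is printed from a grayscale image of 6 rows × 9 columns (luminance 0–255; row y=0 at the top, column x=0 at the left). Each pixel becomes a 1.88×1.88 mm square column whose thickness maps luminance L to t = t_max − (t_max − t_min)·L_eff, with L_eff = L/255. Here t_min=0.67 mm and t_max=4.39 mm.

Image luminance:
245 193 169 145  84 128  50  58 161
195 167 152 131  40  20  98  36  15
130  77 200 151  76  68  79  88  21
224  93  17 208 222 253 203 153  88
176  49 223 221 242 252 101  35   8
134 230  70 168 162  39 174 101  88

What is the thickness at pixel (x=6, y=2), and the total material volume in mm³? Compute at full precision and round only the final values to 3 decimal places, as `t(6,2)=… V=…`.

span = t_max - t_min = 4.39 - 0.67 = 3.720
L(6,2) = 79, L_eff = 79/255 = 0.309804
t(6,2) = 4.39 - 3.720·0.309804 = 3.238
Σt over all 6·9 pixels = 579023/4250 ≈ 136.2407059
V = pitch²·Σt = 1.88²·579023/4250 = 481.529

t(6,2)=3.238 V=481.529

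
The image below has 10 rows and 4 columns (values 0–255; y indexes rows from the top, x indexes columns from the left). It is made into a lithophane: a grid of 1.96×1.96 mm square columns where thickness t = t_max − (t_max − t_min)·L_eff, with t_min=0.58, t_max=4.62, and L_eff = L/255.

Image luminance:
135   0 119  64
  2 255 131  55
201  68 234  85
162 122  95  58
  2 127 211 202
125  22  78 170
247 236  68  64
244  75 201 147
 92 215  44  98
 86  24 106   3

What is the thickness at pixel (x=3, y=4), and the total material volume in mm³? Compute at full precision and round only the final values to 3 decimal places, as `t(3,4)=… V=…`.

t(3,4)=1.420 V=425.515

span = t_max - t_min = 4.62 - 0.58 = 4.040
L(3,4) = 202, L_eff = 202/255 = 0.792157
t(3,4) = 4.62 - 4.040·0.792157 = 1.420
Σt over all 10·4 pixels = 706127/6375 ≈ 110.7650196
V = pitch²·Σt = 1.96²·706127/6375 = 425.515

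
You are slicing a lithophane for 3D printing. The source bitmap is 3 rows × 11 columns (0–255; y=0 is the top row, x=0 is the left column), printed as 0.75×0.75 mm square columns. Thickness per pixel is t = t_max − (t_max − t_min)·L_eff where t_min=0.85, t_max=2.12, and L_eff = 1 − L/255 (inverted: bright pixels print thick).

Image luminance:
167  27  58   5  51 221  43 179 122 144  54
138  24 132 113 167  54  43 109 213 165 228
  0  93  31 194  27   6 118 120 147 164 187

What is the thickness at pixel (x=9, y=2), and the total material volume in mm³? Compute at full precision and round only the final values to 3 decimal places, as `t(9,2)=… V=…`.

span = t_max - t_min = 2.12 - 0.85 = 1.270
L(9,2) = 164, L_eff = 1 - 164/255 = 0.356863 (inverted)
t(9,2) = 2.12 - 1.270·0.356863 = 1.667
Σt over all 3·11 pixels = 1165363/25500 ≈ 45.7005098
V = pitch²·Σt = 0.75²·1165363/25500 = 25.707

t(9,2)=1.667 V=25.707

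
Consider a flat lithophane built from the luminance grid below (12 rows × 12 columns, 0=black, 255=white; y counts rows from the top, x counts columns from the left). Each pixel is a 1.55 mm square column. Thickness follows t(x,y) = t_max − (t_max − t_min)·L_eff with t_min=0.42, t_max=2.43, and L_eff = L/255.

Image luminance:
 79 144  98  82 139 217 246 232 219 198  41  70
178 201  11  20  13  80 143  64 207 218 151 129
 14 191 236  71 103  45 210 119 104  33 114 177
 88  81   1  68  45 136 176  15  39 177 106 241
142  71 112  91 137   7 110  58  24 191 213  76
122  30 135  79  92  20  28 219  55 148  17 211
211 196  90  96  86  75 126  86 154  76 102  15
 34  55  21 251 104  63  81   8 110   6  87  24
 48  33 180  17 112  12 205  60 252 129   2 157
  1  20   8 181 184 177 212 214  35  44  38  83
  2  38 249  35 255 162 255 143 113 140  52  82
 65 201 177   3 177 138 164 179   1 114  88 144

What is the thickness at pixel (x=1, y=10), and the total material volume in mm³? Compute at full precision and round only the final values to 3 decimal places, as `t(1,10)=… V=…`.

span = t_max - t_min = 2.43 - 0.42 = 2.010
L(1,10) = 38, L_eff = 38/255 = 0.149020
t(1,10) = 2.43 - 2.010·0.149020 = 2.130
Σt over all 12·12 pixels = 480672/2125 ≈ 226.1985882
V = pitch²·Σt = 1.55²·480672/2125 = 543.442

t(1,10)=2.130 V=543.442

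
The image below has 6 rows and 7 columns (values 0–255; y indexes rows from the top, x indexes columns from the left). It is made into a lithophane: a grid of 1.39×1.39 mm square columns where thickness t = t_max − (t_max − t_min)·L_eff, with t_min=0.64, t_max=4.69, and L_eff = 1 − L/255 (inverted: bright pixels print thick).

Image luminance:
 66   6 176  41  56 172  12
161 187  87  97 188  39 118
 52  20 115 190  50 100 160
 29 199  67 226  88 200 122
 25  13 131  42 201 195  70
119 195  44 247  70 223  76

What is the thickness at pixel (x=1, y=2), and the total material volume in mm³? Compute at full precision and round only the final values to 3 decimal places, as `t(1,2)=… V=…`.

t(1,2)=0.958 V=195.393

span = t_max - t_min = 4.69 - 0.64 = 4.050
L(1,2) = 20, L_eff = 1 - 20/255 = 0.921569 (inverted)
t(1,2) = 4.69 - 4.050·0.921569 = 0.958
Σt over all 6·7 pixels = 101.13
V = pitch²·Σt = 1.39²·101.13 = 195.393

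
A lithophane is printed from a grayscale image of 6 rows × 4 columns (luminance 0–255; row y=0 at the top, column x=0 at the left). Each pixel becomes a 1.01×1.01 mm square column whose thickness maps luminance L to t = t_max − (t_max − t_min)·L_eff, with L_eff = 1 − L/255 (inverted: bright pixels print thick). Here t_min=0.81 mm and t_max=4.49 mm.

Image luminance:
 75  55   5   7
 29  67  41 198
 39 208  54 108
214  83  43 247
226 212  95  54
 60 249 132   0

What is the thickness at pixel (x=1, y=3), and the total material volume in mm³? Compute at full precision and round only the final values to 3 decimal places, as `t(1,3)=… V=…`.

t(1,3)=2.008 V=56.649

span = t_max - t_min = 4.49 - 0.81 = 3.680
L(1,3) = 83, L_eff = 1 - 83/255 = 0.674510 (inverted)
t(1,3) = 4.49 - 3.680·0.674510 = 2.008
Σt over all 6·4 pixels = 354022/6375 ≈ 55.5328627
V = pitch²·Σt = 1.01²·354022/6375 = 56.649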